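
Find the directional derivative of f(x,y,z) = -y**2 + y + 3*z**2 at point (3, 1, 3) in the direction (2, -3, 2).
39*sqrt(17)/17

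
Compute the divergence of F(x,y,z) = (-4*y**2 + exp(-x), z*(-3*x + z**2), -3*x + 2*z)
2 - exp(-x)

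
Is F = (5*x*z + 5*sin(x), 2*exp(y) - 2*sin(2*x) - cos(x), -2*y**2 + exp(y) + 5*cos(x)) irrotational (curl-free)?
No, ∇×F = (-4*y + exp(y), 5*x + 5*sin(x), sin(x) - 4*cos(2*x))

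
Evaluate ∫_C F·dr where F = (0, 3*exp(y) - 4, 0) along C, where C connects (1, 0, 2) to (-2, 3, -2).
-15 + 3*exp(3)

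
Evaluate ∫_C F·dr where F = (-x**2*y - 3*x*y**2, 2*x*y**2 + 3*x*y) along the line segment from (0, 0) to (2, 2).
0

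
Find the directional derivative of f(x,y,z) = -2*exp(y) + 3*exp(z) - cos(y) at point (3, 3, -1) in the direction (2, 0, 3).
9*sqrt(13)*exp(-1)/13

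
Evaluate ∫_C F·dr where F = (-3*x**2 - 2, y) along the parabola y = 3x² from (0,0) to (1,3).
3/2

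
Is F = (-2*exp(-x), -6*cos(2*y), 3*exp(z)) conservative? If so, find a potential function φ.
Yes, F is conservative. φ = 3*exp(z) - 3*sin(2*y) + 2*exp(-x)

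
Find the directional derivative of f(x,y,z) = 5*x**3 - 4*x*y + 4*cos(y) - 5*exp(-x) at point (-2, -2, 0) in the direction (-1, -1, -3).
-sqrt(11)*(4*sin(2) + 5*exp(2) + 76)/11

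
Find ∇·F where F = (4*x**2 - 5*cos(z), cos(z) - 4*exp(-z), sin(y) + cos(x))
8*x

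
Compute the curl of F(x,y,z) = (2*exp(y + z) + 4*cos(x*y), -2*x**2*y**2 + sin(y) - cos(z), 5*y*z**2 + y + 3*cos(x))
(5*z**2 - sin(z) + 1, 2*exp(y + z) + 3*sin(x), -4*x*y**2 + 4*x*sin(x*y) - 2*exp(y + z))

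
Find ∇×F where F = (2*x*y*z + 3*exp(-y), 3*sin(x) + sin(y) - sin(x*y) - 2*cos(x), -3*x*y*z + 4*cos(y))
(-3*x*z - 4*sin(y), y*(2*x + 3*z), -2*x*z - y*cos(x*y) + 2*sin(x) + 3*cos(x) + 3*exp(-y))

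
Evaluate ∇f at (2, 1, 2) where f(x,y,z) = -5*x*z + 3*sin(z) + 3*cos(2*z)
(-10, 0, -10 + 3*cos(2) - 6*sin(4))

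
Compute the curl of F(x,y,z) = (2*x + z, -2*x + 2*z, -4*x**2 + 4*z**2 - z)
(-2, 8*x + 1, -2)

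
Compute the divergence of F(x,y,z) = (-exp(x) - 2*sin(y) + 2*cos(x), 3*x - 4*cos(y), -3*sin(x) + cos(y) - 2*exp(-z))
-exp(x) - 2*sin(x) + 4*sin(y) + 2*exp(-z)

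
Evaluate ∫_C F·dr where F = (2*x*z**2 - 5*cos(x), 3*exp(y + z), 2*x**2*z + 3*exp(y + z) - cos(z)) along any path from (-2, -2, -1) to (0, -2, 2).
-6*sin(2) - 1 - sin(1) - 3*exp(-3)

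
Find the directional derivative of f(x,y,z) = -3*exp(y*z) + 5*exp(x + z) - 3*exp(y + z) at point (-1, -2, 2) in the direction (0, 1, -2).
sqrt(5)*(-10*exp(5) - 18 + 3*exp(4))*exp(-4)/5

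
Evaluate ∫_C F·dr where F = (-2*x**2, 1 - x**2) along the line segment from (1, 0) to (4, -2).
-30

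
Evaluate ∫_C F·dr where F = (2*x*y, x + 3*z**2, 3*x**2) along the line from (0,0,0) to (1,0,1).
1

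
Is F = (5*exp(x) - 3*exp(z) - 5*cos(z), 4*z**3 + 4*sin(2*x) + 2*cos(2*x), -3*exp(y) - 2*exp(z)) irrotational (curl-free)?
No, ∇×F = (-12*z**2 - 3*exp(y), -3*exp(z) + 5*sin(z), -4*sin(2*x) + 8*cos(2*x))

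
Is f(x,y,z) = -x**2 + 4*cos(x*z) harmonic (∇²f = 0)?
No, ∇²f = -4*x**2*cos(x*z) - 4*z**2*cos(x*z) - 2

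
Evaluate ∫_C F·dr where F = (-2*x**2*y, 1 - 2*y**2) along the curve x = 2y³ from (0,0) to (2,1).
-67/15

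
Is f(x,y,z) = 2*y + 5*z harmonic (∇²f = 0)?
Yes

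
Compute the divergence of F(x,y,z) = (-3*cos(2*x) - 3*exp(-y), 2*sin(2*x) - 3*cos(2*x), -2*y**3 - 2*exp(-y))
6*sin(2*x)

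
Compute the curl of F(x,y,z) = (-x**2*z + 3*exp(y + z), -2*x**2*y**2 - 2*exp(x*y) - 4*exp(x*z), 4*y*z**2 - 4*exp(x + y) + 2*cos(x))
(4*x*exp(x*z) + 4*z**2 - 4*exp(x + y), -x**2 + 4*exp(x + y) + 3*exp(y + z) + 2*sin(x), -4*x*y**2 - 2*y*exp(x*y) - 4*z*exp(x*z) - 3*exp(y + z))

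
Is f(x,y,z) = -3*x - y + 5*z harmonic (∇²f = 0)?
Yes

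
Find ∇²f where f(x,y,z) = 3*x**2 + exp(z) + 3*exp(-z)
exp(z) + 6 + 3*exp(-z)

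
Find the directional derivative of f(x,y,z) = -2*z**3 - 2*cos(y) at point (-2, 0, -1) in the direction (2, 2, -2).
2*sqrt(3)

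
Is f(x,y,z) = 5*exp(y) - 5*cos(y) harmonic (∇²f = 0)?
No, ∇²f = 5*exp(y) + 5*cos(y)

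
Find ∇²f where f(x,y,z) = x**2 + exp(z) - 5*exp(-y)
exp(z) + 2 - 5*exp(-y)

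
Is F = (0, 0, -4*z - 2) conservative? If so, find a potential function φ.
Yes, F is conservative. φ = 2*z*(-z - 1)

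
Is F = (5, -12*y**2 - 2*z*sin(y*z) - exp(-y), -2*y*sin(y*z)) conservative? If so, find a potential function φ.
Yes, F is conservative. φ = 5*x - 4*y**3 + 2*cos(y*z) + exp(-y)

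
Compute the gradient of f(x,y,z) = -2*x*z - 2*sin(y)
(-2*z, -2*cos(y), -2*x)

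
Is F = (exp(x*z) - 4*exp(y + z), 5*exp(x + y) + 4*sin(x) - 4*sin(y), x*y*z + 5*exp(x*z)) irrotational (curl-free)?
No, ∇×F = (x*z, x*exp(x*z) - y*z - 5*z*exp(x*z) - 4*exp(y + z), 5*exp(x + y) + 4*exp(y + z) + 4*cos(x))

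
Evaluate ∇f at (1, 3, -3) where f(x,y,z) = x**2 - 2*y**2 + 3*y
(2, -9, 0)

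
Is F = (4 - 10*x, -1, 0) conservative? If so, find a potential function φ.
Yes, F is conservative. φ = -5*x**2 + 4*x - y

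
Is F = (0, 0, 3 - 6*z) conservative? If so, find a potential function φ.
Yes, F is conservative. φ = 3*z*(1 - z)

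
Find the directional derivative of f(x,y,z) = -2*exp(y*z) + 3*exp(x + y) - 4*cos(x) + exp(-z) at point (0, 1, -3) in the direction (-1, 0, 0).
-3*E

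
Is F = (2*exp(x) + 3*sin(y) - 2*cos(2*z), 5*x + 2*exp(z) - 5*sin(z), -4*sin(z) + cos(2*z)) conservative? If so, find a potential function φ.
No, ∇×F = (-2*exp(z) + 5*cos(z), 4*sin(2*z), 5 - 3*cos(y)) ≠ 0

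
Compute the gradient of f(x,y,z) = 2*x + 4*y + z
(2, 4, 1)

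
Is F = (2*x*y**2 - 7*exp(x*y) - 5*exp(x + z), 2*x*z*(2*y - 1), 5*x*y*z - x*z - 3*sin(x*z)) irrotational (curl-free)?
No, ∇×F = (x*(-4*y + 5*z + 2), -5*y*z + 3*z*cos(x*z) + z - 5*exp(x + z), -4*x*y + 7*x*exp(x*y) + 2*z*(2*y - 1))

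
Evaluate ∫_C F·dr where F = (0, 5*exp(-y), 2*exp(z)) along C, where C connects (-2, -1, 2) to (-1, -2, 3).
E*(-7*E + 5 + 2*exp(2))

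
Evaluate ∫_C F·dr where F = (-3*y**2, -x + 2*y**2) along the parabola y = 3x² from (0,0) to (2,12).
4816/5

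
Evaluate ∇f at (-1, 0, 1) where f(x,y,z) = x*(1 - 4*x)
(9, 0, 0)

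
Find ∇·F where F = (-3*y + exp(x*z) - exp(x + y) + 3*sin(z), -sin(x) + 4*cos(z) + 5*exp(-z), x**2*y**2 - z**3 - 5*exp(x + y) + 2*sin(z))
-3*z**2 + z*exp(x*z) - exp(x + y) + 2*cos(z)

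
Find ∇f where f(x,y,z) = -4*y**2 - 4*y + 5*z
(0, -8*y - 4, 5)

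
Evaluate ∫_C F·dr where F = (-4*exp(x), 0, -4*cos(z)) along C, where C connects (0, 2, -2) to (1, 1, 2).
-4*E - 8*sin(2) + 4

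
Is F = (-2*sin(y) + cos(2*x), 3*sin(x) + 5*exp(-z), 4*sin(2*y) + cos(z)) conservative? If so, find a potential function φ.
No, ∇×F = (8*cos(2*y) + 5*exp(-z), 0, 3*cos(x) + 2*cos(y)) ≠ 0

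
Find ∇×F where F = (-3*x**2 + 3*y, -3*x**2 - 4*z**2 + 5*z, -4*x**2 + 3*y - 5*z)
(8*z - 2, 8*x, -6*x - 3)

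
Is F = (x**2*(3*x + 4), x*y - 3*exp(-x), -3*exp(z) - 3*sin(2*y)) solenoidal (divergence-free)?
No, ∇·F = 9*x**2 + 9*x - 3*exp(z)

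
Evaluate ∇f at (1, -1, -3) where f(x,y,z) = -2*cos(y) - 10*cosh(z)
(0, -2*sin(1), 10*sinh(3))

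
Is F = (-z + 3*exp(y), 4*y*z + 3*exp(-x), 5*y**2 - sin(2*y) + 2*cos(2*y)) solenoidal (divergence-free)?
No, ∇·F = 4*z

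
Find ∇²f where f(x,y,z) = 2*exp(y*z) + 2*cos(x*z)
-2*x**2*cos(x*z) + 2*y**2*exp(y*z) + 2*z**2*exp(y*z) - 2*z**2*cos(x*z)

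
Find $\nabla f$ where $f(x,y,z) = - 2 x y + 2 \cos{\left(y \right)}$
(-2*y, -2*x - 2*sin(y), 0)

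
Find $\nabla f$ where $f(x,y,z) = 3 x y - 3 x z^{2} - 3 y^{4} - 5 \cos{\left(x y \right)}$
(5*y*sin(x*y) + 3*y - 3*z**2, 5*x*sin(x*y) + 3*x - 12*y**3, -6*x*z)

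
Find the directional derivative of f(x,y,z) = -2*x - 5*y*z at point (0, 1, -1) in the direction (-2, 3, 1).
sqrt(14)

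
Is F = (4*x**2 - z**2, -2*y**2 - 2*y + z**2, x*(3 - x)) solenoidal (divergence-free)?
No, ∇·F = 8*x - 4*y - 2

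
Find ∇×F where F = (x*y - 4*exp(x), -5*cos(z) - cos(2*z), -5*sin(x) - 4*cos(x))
(-(4*cos(z) + 5)*sin(z), -4*sin(x) + 5*cos(x), -x)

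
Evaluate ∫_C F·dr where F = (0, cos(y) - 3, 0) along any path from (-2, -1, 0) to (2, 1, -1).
-6 + 2*sin(1)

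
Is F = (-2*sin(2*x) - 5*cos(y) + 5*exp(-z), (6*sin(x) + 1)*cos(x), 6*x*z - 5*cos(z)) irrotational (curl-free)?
No, ∇×F = (0, -6*z - 5*exp(-z), -sin(x) - 5*sin(y) + 6*cos(2*x))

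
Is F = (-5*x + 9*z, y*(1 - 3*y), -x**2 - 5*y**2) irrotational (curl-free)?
No, ∇×F = (-10*y, 2*x + 9, 0)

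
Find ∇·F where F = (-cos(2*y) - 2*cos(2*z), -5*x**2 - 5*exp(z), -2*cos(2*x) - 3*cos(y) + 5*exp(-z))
-5*exp(-z)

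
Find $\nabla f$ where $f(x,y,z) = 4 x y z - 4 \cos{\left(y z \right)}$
(4*y*z, 4*z*(x + sin(y*z)), 4*y*(x + sin(y*z)))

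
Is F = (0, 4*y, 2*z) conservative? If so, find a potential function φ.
Yes, F is conservative. φ = 2*y**2 + z**2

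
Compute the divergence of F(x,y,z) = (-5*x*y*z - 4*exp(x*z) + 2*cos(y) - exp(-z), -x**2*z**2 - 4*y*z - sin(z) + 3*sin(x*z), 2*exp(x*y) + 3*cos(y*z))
-5*y*z - 3*y*sin(y*z) - 4*z*exp(x*z) - 4*z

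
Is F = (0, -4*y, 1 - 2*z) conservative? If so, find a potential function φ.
Yes, F is conservative. φ = -2*y**2 - z**2 + z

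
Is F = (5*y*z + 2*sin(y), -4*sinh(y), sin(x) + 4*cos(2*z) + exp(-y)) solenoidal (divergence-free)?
No, ∇·F = -8*sin(2*z) - 4*cosh(y)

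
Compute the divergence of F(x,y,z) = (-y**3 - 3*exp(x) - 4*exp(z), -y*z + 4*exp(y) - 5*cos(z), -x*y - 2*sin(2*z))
-z - 3*exp(x) + 4*exp(y) - 4*cos(2*z)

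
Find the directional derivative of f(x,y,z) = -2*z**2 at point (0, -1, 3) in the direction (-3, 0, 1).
-6*sqrt(10)/5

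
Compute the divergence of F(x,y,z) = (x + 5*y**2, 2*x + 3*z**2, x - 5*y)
1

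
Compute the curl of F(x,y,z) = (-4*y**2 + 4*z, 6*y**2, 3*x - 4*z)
(0, 1, 8*y)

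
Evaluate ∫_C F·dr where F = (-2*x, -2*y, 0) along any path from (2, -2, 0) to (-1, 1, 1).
6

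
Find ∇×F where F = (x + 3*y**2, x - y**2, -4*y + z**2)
(-4, 0, 1 - 6*y)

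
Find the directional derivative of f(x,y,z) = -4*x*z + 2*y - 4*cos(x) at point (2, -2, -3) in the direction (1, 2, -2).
4*sin(2)/3 + 32/3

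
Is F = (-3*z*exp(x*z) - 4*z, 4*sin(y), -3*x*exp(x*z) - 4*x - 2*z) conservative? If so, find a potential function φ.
Yes, F is conservative. φ = -4*x*z - z**2 - 3*exp(x*z) - 4*cos(y)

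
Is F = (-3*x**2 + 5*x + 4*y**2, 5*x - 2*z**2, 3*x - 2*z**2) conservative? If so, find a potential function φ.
No, ∇×F = (4*z, -3, 5 - 8*y) ≠ 0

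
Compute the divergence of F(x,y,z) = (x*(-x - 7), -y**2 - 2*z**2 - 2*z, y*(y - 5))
-2*x - 2*y - 7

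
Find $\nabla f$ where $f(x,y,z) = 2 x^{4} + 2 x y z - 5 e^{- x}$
(8*x**3 + 2*y*z + 5*exp(-x), 2*x*z, 2*x*y)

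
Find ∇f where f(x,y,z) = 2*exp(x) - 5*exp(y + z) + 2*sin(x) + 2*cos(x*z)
(-2*z*sin(x*z) + 2*exp(x) + 2*cos(x), -5*exp(y + z), -2*x*sin(x*z) - 5*exp(y + z))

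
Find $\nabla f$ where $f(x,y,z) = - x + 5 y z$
(-1, 5*z, 5*y)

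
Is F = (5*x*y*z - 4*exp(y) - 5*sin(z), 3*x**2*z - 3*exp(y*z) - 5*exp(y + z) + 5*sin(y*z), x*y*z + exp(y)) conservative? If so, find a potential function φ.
No, ∇×F = (-3*x**2 + x*z + 3*y*exp(y*z) - 5*y*cos(y*z) + exp(y) + 5*exp(y + z), 5*x*y - y*z - 5*cos(z), x*z + 4*exp(y)) ≠ 0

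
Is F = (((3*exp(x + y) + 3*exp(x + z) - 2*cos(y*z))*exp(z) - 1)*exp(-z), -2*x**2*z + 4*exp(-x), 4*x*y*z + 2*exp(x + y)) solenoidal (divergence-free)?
No, ∇·F = 4*x*y + 3*exp(x + y) + 3*exp(x + z)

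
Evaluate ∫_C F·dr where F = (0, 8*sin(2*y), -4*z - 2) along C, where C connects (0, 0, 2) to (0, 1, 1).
12 - 4*cos(2)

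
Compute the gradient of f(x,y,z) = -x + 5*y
(-1, 5, 0)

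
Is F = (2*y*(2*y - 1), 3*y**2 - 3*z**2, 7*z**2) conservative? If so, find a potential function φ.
No, ∇×F = (6*z, 0, 2 - 8*y) ≠ 0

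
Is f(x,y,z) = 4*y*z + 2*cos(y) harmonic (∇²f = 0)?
No, ∇²f = -2*cos(y)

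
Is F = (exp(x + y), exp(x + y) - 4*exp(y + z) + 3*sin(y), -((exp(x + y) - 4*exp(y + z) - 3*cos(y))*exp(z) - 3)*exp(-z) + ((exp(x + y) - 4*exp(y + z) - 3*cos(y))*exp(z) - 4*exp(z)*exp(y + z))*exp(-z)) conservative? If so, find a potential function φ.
Yes, F is conservative. φ = ((exp(x + y) - 4*exp(y + z) - 3*cos(y))*exp(z) - 3)*exp(-z)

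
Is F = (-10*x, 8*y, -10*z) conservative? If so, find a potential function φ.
Yes, F is conservative. φ = -5*x**2 + 4*y**2 - 5*z**2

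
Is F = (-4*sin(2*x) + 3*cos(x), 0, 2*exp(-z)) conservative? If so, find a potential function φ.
Yes, F is conservative. φ = 3*sin(x) + 2*cos(2*x) - 2*exp(-z)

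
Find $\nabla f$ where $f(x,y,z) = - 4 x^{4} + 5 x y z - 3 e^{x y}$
(-16*x**3 + 5*y*z - 3*y*exp(x*y), x*(5*z - 3*exp(x*y)), 5*x*y)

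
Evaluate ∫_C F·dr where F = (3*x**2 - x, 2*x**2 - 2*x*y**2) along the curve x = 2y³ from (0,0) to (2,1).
136/21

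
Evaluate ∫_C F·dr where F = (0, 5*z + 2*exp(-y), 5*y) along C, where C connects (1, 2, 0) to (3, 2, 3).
30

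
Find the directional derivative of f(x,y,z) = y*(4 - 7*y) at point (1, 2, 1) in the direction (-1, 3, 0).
-36*sqrt(10)/5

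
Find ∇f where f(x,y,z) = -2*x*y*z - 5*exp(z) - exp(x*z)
(z*(-2*y - exp(x*z)), -2*x*z, -2*x*y - x*exp(x*z) - 5*exp(z))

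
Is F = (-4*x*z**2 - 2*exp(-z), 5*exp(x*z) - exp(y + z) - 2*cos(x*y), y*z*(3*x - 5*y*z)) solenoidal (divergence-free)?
No, ∇·F = 3*x*y + 2*x*sin(x*y) - 10*y**2*z - 4*z**2 - exp(y + z)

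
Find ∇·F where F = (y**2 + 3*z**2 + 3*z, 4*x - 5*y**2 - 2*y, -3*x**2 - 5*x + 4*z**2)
-10*y + 8*z - 2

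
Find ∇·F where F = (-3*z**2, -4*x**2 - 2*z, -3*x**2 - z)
-1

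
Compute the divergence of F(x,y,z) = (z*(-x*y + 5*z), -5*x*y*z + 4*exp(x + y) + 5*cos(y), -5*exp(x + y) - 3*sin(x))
-5*x*z - y*z + 4*exp(x + y) - 5*sin(y)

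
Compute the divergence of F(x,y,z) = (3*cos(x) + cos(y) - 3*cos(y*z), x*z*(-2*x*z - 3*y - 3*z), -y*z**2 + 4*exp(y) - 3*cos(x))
-3*x*z - 2*y*z - 3*sin(x)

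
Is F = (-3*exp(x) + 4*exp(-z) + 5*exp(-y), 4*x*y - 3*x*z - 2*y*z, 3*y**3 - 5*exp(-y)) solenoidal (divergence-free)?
No, ∇·F = 4*x - 2*z - 3*exp(x)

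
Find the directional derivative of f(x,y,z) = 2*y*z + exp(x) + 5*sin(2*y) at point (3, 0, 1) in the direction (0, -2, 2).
-6*sqrt(2)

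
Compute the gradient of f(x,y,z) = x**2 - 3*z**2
(2*x, 0, -6*z)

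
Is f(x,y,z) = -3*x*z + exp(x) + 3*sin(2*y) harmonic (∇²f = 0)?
No, ∇²f = exp(x) - 12*sin(2*y)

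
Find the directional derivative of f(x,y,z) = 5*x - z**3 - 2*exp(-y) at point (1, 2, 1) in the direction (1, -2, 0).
sqrt(5)*(-4/5 + exp(2))*exp(-2)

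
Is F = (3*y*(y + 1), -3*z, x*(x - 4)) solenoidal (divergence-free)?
Yes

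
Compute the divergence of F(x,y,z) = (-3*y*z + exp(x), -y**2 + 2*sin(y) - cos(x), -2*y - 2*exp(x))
-2*y + exp(x) + 2*cos(y)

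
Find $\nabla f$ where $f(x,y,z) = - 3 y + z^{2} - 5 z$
(0, -3, 2*z - 5)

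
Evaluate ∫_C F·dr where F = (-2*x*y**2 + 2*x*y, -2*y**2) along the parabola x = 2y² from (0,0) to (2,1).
-2/15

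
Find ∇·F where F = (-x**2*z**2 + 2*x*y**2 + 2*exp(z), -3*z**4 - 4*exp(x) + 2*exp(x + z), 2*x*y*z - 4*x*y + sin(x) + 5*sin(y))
2*x*y - 2*x*z**2 + 2*y**2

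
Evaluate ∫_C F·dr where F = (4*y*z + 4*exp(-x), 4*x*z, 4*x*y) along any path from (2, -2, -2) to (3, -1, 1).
-44 - 4*exp(-3) + 4*exp(-2)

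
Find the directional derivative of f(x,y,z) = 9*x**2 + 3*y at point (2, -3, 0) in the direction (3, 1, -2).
111*sqrt(14)/14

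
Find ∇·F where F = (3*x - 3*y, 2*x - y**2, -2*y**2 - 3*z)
-2*y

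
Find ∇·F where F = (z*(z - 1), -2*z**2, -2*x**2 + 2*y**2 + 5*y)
0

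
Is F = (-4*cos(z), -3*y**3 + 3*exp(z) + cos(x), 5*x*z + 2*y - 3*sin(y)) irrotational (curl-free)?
No, ∇×F = (-3*exp(z) - 3*cos(y) + 2, -5*z + 4*sin(z), -sin(x))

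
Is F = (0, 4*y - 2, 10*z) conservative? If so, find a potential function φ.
Yes, F is conservative. φ = 2*y**2 - 2*y + 5*z**2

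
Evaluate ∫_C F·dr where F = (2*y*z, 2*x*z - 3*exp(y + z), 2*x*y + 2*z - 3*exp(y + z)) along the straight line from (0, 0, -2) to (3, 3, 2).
-3*exp(5) + 3*exp(-2) + 36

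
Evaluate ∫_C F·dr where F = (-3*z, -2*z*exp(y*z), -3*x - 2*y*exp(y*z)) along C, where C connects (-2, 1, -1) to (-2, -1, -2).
-2*exp(2) - 6 + 2*exp(-1)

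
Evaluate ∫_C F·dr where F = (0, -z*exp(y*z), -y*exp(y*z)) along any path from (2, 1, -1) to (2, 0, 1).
-1 + exp(-1)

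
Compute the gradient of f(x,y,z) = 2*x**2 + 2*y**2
(4*x, 4*y, 0)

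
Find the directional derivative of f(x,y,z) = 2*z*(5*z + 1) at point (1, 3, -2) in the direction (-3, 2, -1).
19*sqrt(14)/7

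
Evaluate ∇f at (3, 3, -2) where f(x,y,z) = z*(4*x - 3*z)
(-8, 0, 24)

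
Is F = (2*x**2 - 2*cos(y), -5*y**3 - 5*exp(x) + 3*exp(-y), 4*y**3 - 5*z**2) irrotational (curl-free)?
No, ∇×F = (12*y**2, 0, -5*exp(x) - 2*sin(y))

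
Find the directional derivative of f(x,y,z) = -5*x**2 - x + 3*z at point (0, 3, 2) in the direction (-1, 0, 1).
2*sqrt(2)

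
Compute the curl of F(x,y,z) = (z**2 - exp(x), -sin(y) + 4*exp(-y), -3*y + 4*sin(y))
(4*cos(y) - 3, 2*z, 0)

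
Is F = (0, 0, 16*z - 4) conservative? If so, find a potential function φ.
Yes, F is conservative. φ = 4*z*(2*z - 1)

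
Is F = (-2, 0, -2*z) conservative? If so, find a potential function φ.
Yes, F is conservative. φ = -2*x - z**2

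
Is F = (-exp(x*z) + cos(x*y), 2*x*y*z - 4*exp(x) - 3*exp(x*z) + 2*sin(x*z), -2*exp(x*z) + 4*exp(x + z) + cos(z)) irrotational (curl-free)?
No, ∇×F = (x*(-2*y + 3*exp(x*z) - 2*cos(x*z)), -x*exp(x*z) + 2*z*exp(x*z) - 4*exp(x + z), x*sin(x*y) + 2*y*z - 3*z*exp(x*z) + 2*z*cos(x*z) - 4*exp(x))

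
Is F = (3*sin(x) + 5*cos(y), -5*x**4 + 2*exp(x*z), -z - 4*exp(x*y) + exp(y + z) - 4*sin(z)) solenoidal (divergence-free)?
No, ∇·F = exp(y + z) + 3*cos(x) - 4*cos(z) - 1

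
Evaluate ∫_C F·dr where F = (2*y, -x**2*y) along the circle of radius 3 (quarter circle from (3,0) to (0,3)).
-81/4 - 9*pi/2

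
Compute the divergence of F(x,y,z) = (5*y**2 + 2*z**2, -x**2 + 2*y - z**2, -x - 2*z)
0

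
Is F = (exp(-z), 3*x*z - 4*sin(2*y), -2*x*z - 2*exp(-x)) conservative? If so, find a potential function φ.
No, ∇×F = (-3*x, 2*z - exp(-z) - 2*exp(-x), 3*z) ≠ 0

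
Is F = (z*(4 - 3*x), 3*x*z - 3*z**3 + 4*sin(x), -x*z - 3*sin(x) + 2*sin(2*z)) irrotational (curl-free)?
No, ∇×F = (-3*x + 9*z**2, -3*x + z + 3*cos(x) + 4, 3*z + 4*cos(x))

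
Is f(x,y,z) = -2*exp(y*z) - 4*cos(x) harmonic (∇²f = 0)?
No, ∇²f = -2*y**2*exp(y*z) - 2*z**2*exp(y*z) + 4*cos(x)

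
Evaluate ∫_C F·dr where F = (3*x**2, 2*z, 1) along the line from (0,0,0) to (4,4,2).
74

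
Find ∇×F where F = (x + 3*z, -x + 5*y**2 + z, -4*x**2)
(-1, 8*x + 3, -1)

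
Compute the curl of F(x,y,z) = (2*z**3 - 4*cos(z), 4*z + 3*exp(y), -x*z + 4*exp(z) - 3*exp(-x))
(-4, 6*z**2 + z + 4*sin(z) - 3*exp(-x), 0)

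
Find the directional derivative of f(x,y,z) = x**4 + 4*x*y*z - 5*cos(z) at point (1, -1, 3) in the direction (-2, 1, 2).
10*sin(3)/3 + 20/3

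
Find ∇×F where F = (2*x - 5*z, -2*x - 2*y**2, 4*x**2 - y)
(-1, -8*x - 5, -2)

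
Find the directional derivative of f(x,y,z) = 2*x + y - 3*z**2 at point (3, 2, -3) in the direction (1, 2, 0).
4*sqrt(5)/5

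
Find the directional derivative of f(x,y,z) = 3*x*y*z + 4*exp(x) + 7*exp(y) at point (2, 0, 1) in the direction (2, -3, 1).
sqrt(14)*(-39 + 8*exp(2))/14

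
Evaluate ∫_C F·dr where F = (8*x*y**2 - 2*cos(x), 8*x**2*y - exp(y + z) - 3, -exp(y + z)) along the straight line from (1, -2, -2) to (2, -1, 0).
-3 - 2*sin(2) - exp(-1) + exp(-4) + 2*sin(1)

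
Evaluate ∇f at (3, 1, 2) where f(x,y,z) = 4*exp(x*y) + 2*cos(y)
(4*exp(3), -2*sin(1) + 12*exp(3), 0)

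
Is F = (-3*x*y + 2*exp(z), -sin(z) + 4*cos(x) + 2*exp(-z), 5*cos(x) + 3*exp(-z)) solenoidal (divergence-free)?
No, ∇·F = -3*y - 3*exp(-z)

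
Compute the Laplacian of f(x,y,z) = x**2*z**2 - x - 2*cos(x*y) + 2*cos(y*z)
2*x**2*cos(x*y) + 2*x**2 + 2*y**2*cos(x*y) - 2*y**2*cos(y*z) - 2*z**2*cos(y*z) + 2*z**2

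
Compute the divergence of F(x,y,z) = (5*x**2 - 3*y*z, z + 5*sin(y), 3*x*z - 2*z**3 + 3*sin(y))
13*x - 6*z**2 + 5*cos(y)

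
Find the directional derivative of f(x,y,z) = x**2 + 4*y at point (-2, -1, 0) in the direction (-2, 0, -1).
8*sqrt(5)/5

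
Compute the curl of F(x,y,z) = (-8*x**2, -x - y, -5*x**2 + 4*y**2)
(8*y, 10*x, -1)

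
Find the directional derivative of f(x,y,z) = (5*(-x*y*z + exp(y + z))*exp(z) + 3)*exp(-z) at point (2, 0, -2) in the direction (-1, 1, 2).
sqrt(6)*(-6*exp(4) + 15 + 20*exp(2))*exp(-2)/6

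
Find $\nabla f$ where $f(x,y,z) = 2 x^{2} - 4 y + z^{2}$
(4*x, -4, 2*z)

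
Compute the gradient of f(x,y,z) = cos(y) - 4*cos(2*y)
(0, (16*cos(y) - 1)*sin(y), 0)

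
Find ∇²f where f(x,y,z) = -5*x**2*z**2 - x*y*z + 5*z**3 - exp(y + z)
-10*x**2 - 10*z**2 + 30*z - 2*exp(y + z)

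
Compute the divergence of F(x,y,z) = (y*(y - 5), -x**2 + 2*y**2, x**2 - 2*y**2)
4*y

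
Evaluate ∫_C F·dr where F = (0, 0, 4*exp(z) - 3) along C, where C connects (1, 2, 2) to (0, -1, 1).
-4*exp(2) + 3 + 4*E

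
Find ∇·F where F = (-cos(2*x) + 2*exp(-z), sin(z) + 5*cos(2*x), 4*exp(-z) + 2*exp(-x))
2*sin(2*x) - 4*exp(-z)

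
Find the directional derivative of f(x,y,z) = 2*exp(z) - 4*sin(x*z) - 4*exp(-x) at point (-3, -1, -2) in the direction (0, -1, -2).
-4*sqrt(5)*(1 + 6*exp(2)*cos(6))*exp(-2)/5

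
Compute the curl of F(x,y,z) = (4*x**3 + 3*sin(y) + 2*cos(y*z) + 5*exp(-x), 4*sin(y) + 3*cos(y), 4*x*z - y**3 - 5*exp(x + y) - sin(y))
(-3*y**2 - 5*exp(x + y) - cos(y), -2*y*sin(y*z) - 4*z + 5*exp(x + y), 2*z*sin(y*z) - 3*cos(y))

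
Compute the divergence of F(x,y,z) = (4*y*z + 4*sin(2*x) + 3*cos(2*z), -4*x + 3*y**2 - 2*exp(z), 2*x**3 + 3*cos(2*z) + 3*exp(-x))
6*y - 6*sin(2*z) + 8*cos(2*x)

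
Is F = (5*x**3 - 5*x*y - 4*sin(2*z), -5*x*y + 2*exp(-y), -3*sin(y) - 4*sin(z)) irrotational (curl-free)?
No, ∇×F = (-3*cos(y), -8*cos(2*z), 5*x - 5*y)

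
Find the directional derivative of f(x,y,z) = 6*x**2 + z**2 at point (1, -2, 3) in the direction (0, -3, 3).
3*sqrt(2)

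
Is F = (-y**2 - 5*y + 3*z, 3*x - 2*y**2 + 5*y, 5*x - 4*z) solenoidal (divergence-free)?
No, ∇·F = 1 - 4*y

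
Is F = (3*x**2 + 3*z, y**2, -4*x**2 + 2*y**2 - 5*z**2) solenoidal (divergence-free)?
No, ∇·F = 6*x + 2*y - 10*z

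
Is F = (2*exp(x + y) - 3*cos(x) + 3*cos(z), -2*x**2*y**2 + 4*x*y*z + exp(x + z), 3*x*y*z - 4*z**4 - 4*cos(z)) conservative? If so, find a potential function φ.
No, ∇×F = (-4*x*y + 3*x*z - exp(x + z), -3*y*z - 3*sin(z), -4*x*y**2 + 4*y*z - 2*exp(x + y) + exp(x + z)) ≠ 0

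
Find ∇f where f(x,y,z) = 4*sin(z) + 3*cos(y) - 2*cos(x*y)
(2*y*sin(x*y), 2*x*sin(x*y) - 3*sin(y), 4*cos(z))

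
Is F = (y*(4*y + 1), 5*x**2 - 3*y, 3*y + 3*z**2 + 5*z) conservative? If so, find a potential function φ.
No, ∇×F = (3, 0, 10*x - 8*y - 1) ≠ 0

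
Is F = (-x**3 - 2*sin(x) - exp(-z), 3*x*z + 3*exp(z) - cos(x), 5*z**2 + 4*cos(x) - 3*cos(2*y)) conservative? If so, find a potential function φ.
No, ∇×F = (-3*x - 3*exp(z) + 6*sin(2*y), 4*sin(x) + exp(-z), 3*z + sin(x)) ≠ 0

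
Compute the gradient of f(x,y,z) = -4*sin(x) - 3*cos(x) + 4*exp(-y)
(3*sin(x) - 4*cos(x), -4*exp(-y), 0)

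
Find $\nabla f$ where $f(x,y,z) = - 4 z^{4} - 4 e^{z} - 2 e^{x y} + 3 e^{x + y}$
(-2*y*exp(x*y) + 3*exp(x + y), -2*x*exp(x*y) + 3*exp(x + y), -16*z**3 - 4*exp(z))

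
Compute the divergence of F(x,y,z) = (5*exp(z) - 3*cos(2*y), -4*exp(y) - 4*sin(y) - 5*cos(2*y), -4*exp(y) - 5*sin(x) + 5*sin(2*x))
-4*exp(y) + 10*sin(2*y) - 4*cos(y)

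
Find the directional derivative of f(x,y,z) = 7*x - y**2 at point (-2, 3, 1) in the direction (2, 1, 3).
4*sqrt(14)/7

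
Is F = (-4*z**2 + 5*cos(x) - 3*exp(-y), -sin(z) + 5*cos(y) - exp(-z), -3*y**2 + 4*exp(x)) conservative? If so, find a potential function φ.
No, ∇×F = (-6*y + cos(z) - exp(-z), -8*z - 4*exp(x), -3*exp(-y)) ≠ 0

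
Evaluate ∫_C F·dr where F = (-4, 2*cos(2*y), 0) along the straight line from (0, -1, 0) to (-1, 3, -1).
sin(6) + sin(2) + 4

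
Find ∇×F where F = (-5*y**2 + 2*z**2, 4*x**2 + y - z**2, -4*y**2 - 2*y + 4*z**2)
(-8*y + 2*z - 2, 4*z, 8*x + 10*y)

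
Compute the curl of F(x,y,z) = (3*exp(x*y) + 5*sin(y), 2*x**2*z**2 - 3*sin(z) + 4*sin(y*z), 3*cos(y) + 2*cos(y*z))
(-4*x**2*z - 4*y*cos(y*z) - 2*z*sin(y*z) - 3*sin(y) + 3*cos(z), 0, 4*x*z**2 - 3*x*exp(x*y) - 5*cos(y))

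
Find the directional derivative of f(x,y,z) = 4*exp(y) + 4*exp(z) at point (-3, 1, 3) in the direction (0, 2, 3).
4*sqrt(13)*E*(2 + 3*exp(2))/13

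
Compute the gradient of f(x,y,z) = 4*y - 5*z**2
(0, 4, -10*z)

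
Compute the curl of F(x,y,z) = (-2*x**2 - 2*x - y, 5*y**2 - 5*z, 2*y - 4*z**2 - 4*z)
(7, 0, 1)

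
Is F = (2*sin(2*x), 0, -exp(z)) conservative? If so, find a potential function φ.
Yes, F is conservative. φ = -exp(z) - cos(2*x)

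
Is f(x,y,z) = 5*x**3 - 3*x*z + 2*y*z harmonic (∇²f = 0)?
No, ∇²f = 30*x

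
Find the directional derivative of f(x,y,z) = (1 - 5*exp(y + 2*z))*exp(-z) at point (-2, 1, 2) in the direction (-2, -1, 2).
(-5*exp(5) - 2)*exp(-2)/3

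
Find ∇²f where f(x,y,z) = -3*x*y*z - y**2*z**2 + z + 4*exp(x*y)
4*x**2*exp(x*y) + 4*y**2*exp(x*y) - 2*y**2 - 2*z**2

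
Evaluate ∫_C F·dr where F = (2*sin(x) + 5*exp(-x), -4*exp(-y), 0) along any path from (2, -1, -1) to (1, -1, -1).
-5*exp(-1) - 2*cos(1) + 2*cos(2) + 5*exp(-2)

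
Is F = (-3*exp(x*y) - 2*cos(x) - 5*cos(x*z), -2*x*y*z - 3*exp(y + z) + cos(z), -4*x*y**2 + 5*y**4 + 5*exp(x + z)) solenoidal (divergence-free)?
No, ∇·F = -2*x*z - 3*y*exp(x*y) + 5*z*sin(x*z) + 5*exp(x + z) - 3*exp(y + z) + 2*sin(x)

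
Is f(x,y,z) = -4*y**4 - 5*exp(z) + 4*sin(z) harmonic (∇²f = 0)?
No, ∇²f = -48*y**2 - 5*exp(z) - 4*sin(z)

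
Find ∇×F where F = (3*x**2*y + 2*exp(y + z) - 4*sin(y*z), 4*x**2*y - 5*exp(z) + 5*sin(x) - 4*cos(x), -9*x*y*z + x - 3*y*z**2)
(-9*x*z - 3*z**2 + 5*exp(z), 9*y*z - 4*y*cos(y*z) + 2*exp(y + z) - 1, -3*x**2 + 8*x*y + 4*z*cos(y*z) - 2*exp(y + z) + 4*sin(x) + 5*cos(x))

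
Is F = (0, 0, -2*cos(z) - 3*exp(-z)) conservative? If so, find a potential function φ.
Yes, F is conservative. φ = -2*sin(z) + 3*exp(-z)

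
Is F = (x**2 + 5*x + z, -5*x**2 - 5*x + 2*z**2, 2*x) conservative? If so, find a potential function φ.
No, ∇×F = (-4*z, -1, -10*x - 5) ≠ 0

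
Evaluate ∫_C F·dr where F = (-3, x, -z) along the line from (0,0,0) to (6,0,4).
-26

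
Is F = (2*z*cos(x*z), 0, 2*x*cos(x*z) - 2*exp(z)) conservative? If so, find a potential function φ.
Yes, F is conservative. φ = -2*exp(z) + 2*sin(x*z)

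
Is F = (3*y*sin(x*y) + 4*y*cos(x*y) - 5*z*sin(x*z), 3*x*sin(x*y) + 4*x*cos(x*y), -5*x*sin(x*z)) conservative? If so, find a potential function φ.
Yes, F is conservative. φ = 4*sin(x*y) - 3*cos(x*y) + 5*cos(x*z)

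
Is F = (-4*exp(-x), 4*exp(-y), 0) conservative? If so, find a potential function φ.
Yes, F is conservative. φ = -4*exp(-y) + 4*exp(-x)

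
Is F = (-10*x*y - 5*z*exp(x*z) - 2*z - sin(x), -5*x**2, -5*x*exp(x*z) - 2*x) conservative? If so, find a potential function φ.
Yes, F is conservative. φ = -5*x**2*y - 2*x*z - 5*exp(x*z) + cos(x)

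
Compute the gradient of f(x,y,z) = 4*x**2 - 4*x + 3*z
(8*x - 4, 0, 3)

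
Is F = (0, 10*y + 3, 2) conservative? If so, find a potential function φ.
Yes, F is conservative. φ = 5*y**2 + 3*y + 2*z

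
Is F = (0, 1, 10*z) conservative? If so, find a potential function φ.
Yes, F is conservative. φ = y + 5*z**2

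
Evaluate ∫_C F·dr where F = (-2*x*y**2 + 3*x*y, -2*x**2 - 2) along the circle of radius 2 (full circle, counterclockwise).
0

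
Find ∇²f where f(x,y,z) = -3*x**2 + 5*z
-6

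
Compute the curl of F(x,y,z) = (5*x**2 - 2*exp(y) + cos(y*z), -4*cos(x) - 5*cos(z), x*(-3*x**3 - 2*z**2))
(-5*sin(z), 12*x**3 - y*sin(y*z) + 2*z**2, z*sin(y*z) + 2*exp(y) + 4*sin(x))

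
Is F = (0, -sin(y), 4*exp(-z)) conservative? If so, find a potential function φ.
Yes, F is conservative. φ = cos(y) - 4*exp(-z)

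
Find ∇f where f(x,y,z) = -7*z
(0, 0, -7)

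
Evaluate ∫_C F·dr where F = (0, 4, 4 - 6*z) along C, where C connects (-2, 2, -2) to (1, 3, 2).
20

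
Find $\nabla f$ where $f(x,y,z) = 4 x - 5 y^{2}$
(4, -10*y, 0)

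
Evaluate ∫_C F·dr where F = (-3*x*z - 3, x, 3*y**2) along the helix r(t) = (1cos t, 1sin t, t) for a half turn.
5*pi/4 + 6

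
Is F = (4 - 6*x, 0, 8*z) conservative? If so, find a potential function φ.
Yes, F is conservative. φ = -3*x**2 + 4*x + 4*z**2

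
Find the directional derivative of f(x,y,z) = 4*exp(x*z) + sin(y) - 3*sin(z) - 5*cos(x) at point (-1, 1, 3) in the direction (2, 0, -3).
sqrt(13)*(9*exp(3)*cos(3) - 10*exp(3)*sin(1) + 36)*exp(-3)/13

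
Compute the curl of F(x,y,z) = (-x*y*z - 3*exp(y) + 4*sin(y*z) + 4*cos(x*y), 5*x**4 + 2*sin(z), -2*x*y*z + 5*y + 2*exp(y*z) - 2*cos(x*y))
(-2*x*z + 2*x*sin(x*y) + 2*z*exp(y*z) - 2*cos(z) + 5, y*(-x + 2*z - 2*sin(x*y) + 4*cos(y*z)), 20*x**3 + x*z + 4*x*sin(x*y) - 4*z*cos(y*z) + 3*exp(y))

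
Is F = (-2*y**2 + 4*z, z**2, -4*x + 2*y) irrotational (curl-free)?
No, ∇×F = (2 - 2*z, 8, 4*y)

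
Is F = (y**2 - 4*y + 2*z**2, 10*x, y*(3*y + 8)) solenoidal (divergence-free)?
Yes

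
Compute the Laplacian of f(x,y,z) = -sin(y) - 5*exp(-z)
sin(y) - 5*exp(-z)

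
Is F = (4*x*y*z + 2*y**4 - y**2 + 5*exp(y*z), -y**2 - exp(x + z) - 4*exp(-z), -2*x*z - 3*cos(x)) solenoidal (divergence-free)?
No, ∇·F = -2*x + 4*y*z - 2*y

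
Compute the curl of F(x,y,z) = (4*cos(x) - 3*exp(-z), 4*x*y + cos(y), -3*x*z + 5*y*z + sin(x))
(5*z, 3*z - cos(x) + 3*exp(-z), 4*y)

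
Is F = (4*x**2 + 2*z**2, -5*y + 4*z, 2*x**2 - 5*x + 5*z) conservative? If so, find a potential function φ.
No, ∇×F = (-4, -4*x + 4*z + 5, 0) ≠ 0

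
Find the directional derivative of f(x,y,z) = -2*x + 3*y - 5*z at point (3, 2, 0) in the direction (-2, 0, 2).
-3*sqrt(2)/2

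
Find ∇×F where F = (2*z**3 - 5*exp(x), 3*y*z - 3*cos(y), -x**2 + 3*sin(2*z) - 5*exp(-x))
(-3*y, 2*x + 6*z**2 - 5*exp(-x), 0)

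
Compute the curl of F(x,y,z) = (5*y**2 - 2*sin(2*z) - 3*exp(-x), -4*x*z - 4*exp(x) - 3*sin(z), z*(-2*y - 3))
(4*x - 2*z + 3*cos(z), -4*cos(2*z), -10*y - 4*z - 4*exp(x))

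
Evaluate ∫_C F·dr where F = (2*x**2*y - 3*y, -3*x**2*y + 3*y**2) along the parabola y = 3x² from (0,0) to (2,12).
5832/5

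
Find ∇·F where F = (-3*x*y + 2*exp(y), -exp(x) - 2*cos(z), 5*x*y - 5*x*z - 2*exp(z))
-5*x - 3*y - 2*exp(z)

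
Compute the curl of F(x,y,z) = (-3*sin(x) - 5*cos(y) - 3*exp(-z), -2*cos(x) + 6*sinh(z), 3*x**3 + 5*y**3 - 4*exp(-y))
(15*y**2 - 6*cosh(z) + 4*exp(-y), -9*x**2 + 3*exp(-z), 2*sin(x) - 5*sin(y))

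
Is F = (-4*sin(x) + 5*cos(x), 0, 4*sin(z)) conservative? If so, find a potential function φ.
Yes, F is conservative. φ = 5*sin(x) + 4*cos(x) - 4*cos(z)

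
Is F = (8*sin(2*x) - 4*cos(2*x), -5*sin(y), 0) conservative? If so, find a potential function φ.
Yes, F is conservative. φ = -2*sin(2*x) - 4*cos(2*x) + 5*cos(y)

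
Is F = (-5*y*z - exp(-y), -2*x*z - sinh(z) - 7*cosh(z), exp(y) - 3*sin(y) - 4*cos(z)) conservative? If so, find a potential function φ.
No, ∇×F = (2*x + exp(y) - 3*cos(y) + 7*sinh(z) + cosh(z), -5*y, 3*z - exp(-y)) ≠ 0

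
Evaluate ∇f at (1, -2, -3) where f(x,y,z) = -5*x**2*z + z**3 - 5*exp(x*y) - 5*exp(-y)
(10*exp(-2) + 30, 10*sinh(2), 22)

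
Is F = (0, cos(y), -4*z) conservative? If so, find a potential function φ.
Yes, F is conservative. φ = -2*z**2 + sin(y)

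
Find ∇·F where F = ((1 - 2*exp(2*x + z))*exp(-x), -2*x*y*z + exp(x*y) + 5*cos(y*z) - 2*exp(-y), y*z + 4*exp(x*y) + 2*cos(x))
-2*x*z + x*exp(x*y) + y - 5*z*sin(y*z) - 2*exp(x + z) + 2*exp(-y) - exp(-x)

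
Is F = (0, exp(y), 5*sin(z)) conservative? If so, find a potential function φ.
Yes, F is conservative. φ = exp(y) - 5*cos(z)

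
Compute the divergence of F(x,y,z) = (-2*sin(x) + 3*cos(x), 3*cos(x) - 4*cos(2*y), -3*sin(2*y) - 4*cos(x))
-3*sin(x) + 8*sin(2*y) - 2*cos(x)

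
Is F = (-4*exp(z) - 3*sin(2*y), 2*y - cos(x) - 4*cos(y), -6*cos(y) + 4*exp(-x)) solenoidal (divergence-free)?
No, ∇·F = 4*sin(y) + 2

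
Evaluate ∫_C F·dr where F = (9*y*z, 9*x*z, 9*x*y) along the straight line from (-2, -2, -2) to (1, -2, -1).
90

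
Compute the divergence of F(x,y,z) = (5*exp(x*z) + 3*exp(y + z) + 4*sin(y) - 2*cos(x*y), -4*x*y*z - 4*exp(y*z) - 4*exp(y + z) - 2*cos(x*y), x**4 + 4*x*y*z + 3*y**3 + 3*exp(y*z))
4*x*y - 4*x*z + 2*x*sin(x*y) + 3*y*exp(y*z) + 2*y*sin(x*y) + 5*z*exp(x*z) - 4*z*exp(y*z) - 4*exp(y + z)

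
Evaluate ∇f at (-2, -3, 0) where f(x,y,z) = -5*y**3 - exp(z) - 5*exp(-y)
(0, -135 + 5*exp(3), -1)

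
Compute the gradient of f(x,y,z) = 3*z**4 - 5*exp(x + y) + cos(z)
(-5*exp(x + y), -5*exp(x + y), 12*z**3 - sin(z))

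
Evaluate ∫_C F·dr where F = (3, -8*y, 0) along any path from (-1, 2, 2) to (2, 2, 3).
9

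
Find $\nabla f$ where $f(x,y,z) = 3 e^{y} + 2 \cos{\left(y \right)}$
(0, 3*exp(y) - 2*sin(y), 0)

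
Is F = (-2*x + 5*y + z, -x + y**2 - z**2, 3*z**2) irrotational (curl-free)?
No, ∇×F = (2*z, 1, -6)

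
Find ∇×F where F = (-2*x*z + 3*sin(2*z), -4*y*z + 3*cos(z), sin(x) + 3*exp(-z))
(4*y + 3*sin(z), -2*x - cos(x) + 6*cos(2*z), 0)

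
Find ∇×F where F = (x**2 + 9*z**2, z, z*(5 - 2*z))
(-1, 18*z, 0)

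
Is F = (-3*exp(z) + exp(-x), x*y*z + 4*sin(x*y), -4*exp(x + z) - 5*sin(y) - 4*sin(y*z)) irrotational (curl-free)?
No, ∇×F = (-x*y - 4*z*cos(y*z) - 5*cos(y), (4*exp(x) - 3)*exp(z), y*(z + 4*cos(x*y)))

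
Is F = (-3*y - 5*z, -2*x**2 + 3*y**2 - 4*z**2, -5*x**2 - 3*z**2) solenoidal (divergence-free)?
No, ∇·F = 6*y - 6*z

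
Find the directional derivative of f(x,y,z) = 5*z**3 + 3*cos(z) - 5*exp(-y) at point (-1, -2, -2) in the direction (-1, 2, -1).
sqrt(6)*(-60 - 3*sin(2) + 10*exp(2))/6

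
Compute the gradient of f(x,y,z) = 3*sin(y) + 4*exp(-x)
(-4*exp(-x), 3*cos(y), 0)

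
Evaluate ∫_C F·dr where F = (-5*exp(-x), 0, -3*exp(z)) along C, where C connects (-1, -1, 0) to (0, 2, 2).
-3*exp(2) - 5*E + 8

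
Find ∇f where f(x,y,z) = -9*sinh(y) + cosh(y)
(0, sinh(y) - 9*cosh(y), 0)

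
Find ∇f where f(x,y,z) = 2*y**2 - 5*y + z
(0, 4*y - 5, 1)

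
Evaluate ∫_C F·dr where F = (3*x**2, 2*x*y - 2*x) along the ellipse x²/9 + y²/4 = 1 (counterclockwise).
-12*pi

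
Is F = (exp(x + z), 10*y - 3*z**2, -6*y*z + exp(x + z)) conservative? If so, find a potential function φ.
Yes, F is conservative. φ = 5*y**2 - 3*y*z**2 + exp(x + z)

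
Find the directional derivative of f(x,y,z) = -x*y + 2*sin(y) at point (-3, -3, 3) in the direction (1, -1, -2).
-sqrt(6)*cos(3)/3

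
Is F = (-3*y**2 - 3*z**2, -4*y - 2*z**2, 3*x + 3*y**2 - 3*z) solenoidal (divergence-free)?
No, ∇·F = -7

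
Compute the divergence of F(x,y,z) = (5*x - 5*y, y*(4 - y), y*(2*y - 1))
9 - 2*y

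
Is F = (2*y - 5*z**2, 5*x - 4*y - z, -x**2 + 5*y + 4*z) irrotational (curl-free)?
No, ∇×F = (6, 2*x - 10*z, 3)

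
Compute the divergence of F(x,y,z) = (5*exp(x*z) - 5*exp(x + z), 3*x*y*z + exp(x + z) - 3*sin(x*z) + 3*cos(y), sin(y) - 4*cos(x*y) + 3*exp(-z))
3*x*z + 5*z*exp(x*z) - 5*exp(x + z) - 3*sin(y) - 3*exp(-z)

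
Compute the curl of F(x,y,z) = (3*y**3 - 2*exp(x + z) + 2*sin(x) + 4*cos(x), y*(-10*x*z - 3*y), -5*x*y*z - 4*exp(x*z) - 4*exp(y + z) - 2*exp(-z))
(10*x*y - 5*x*z - 4*exp(y + z), 5*y*z + 4*z*exp(x*z) - 2*exp(x + z), y*(-9*y - 10*z))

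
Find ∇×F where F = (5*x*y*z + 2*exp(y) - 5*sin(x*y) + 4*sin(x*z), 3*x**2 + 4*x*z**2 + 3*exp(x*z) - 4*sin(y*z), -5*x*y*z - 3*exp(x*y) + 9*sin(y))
(-13*x*z - 3*x*exp(x*y) - 3*x*exp(x*z) + 4*y*cos(y*z) + 9*cos(y), 5*x*y + 4*x*cos(x*z) + 5*y*z + 3*y*exp(x*y), -5*x*z + 5*x*cos(x*y) + 6*x + 4*z**2 + 3*z*exp(x*z) - 2*exp(y))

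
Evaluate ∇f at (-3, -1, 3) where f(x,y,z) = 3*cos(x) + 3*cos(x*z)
(3*sin(3) + 9*sin(9), 0, -9*sin(9))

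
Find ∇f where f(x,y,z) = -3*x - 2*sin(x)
(-2*cos(x) - 3, 0, 0)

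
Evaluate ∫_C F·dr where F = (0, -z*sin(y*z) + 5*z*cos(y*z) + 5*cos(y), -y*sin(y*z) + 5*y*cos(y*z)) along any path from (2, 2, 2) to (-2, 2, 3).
5*sin(6) - cos(4) + cos(6) - 5*sin(4)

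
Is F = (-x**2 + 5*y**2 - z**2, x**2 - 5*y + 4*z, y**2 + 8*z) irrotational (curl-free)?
No, ∇×F = (2*y - 4, -2*z, 2*x - 10*y)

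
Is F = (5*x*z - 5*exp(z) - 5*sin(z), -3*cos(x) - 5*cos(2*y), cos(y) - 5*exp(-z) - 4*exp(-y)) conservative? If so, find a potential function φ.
No, ∇×F = (-sin(y) + 4*exp(-y), 5*x - 5*exp(z) - 5*cos(z), 3*sin(x)) ≠ 0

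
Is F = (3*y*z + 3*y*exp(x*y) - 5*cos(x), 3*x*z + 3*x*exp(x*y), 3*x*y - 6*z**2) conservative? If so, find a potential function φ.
Yes, F is conservative. φ = 3*x*y*z - 2*z**3 + 3*exp(x*y) - 5*sin(x)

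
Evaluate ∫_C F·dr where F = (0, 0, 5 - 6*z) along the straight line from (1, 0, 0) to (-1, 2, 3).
-12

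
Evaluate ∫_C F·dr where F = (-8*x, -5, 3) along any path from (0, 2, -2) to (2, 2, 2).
-4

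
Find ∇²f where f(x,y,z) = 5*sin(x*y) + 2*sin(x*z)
-5*x**2*sin(x*y) - 2*x**2*sin(x*z) - 5*y**2*sin(x*y) - 2*z**2*sin(x*z)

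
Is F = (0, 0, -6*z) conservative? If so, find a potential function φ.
Yes, F is conservative. φ = -3*z**2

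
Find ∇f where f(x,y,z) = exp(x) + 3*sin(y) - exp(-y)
(exp(x), 3*cos(y) + exp(-y), 0)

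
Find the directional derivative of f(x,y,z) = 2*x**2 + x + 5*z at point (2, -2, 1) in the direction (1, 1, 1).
14*sqrt(3)/3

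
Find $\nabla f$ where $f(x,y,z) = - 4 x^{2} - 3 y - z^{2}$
(-8*x, -3, -2*z)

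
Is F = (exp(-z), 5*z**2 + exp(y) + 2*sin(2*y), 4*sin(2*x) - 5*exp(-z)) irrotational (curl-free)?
No, ∇×F = (-10*z, -8*cos(2*x) - exp(-z), 0)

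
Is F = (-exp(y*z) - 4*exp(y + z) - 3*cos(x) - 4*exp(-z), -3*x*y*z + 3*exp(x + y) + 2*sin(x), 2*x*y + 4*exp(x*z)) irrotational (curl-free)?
No, ∇×F = (x*(3*y + 2), -y*exp(y*z) - 2*y - 4*z*exp(x*z) - 4*exp(y + z) + 4*exp(-z), -3*y*z + z*exp(y*z) + 3*exp(x + y) + 4*exp(y + z) + 2*cos(x))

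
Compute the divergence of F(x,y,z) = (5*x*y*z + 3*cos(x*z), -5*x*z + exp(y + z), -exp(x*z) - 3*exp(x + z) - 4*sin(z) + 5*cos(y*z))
-x*exp(x*z) + 5*y*z - 5*y*sin(y*z) - 3*z*sin(x*z) - 3*exp(x + z) + exp(y + z) - 4*cos(z)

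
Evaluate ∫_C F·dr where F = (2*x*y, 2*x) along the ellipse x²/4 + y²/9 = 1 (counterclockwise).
12*pi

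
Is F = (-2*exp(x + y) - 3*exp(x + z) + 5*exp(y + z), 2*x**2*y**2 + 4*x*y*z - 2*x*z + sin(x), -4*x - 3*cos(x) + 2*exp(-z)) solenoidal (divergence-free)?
No, ∇·F = ((4*x**2*y + 4*x*z - 2*exp(x + y) - 3*exp(x + z))*exp(z) - 2)*exp(-z)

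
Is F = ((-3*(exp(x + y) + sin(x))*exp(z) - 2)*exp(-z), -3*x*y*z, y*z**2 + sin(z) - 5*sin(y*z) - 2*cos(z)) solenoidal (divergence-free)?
No, ∇·F = -3*x*z + 2*y*z - 5*y*cos(y*z) - 3*exp(x + y) + 2*sin(z) - 3*cos(x) + cos(z)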